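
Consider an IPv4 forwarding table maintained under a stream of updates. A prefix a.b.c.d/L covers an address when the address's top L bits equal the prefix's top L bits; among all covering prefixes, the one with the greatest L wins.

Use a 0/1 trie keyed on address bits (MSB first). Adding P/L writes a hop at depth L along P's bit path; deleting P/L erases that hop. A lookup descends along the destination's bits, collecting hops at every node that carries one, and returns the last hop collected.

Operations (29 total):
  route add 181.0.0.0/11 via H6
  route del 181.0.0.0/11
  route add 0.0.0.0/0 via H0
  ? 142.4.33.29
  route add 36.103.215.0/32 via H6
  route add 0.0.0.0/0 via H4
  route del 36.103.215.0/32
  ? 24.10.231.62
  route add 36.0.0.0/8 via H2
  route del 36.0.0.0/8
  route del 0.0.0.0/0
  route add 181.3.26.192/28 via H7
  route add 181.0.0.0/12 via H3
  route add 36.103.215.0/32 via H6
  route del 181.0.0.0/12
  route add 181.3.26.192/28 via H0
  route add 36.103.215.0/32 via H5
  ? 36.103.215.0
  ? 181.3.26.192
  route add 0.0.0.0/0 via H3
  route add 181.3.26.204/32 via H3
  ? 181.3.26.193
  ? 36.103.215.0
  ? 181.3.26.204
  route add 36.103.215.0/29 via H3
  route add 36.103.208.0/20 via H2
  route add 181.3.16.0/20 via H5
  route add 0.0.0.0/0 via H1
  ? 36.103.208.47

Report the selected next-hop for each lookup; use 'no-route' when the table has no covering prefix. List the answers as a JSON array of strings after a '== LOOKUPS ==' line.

Apply in order:
  + 181.0.0.0/11 (H6) depth=11
  - 181.0.0.0/11 clear@11
  + 0.0.0.0/0 (H0) depth=0
  Q 142.4.33.29: descend 10 ; hops seen [H0] ; pick H0
  + 36.103.215.0/32 (H6) depth=32
  + 0.0.0.0/0 (H4) depth=0
  - 36.103.215.0/32 clear@32
  Q 24.10.231.62: descend 00 ; hops seen [H4] ; pick H4
  + 36.0.0.0/8 (H2) depth=8
  - 36.0.0.0/8 clear@8
  - 0.0.0.0/0 clear@0
  + 181.3.26.192/28 (H7) depth=28
  + 181.0.0.0/12 (H3) depth=12
  + 36.103.215.0/32 (H6) depth=32
  - 181.0.0.0/12 clear@12
  + 181.3.26.192/28 (H0) depth=28
  + 36.103.215.0/32 (H5) depth=32
  Q 36.103.215.0: descend 00100100011001111101011100000000 ; hops seen [H5] ; pick H5
  Q 181.3.26.192: descend 1011010100000011000110101100 ; hops seen [H0] ; pick H0
  + 0.0.0.0/0 (H3) depth=0
  + 181.3.26.204/32 (H3) depth=32
  Q 181.3.26.193: descend 1011010100000011000110101100 ; hops seen [H3,H0] ; pick H0
  Q 36.103.215.0: descend 00100100011001111101011100000000 ; hops seen [H3,H5] ; pick H5
  Q 181.3.26.204: descend 10110101000000110001101011001100 ; hops seen [H3,H0,H3] ; pick H3
  + 36.103.215.0/29 (H3) depth=29
  + 36.103.208.0/20 (H2) depth=20
  + 181.3.16.0/20 (H5) depth=20
  + 0.0.0.0/0 (H1) depth=0
  Q 36.103.208.47: descend 001001000110011111010 ; hops seen [H1,H2] ; pick H2

== LOOKUPS ==
["H0","H4","H5","H0","H0","H5","H3","H2"]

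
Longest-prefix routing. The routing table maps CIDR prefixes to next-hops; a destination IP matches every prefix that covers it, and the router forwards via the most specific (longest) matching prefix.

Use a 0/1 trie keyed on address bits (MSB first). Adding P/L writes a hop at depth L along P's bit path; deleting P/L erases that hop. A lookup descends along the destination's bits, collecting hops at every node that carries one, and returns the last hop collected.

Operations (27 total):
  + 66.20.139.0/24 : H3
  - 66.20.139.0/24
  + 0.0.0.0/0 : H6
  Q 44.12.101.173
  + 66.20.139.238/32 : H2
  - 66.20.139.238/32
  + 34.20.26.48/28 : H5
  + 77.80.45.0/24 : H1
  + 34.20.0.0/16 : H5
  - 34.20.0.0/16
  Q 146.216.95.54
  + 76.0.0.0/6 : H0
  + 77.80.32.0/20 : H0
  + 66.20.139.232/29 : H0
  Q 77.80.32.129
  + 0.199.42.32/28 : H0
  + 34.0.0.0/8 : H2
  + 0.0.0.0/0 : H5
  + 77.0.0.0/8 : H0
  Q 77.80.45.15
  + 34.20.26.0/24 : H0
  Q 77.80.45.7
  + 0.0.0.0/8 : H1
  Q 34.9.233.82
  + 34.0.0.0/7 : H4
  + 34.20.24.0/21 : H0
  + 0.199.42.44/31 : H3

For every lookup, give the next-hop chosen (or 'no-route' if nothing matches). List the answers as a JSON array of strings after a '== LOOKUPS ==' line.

Process each operation:
  add 66.20.139.0/24 -> H3 at depth 24
  del 66.20.139.0/24 (clear depth 24)
  add 0.0.0.0/0 -> H6 at depth 0
  Q 44.12.101.173: descend 0 ; hops seen [H6] ; pick H6
  add 66.20.139.238/32 -> H2 at depth 32
  del 66.20.139.238/32 (clear depth 32)
  add 34.20.26.48/28 -> H5 at depth 28
  add 77.80.45.0/24 -> H1 at depth 24
  add 34.20.0.0/16 -> H5 at depth 16
  del 34.20.0.0/16 (clear depth 16)
  Q 146.216.95.54: descend ε ; hops seen [H6] ; pick H6
  add 76.0.0.0/6 -> H0 at depth 6
  add 77.80.32.0/20 -> H0 at depth 20
  add 66.20.139.232/29 -> H0 at depth 29
  Q 77.80.32.129: descend 01001101010100000010 ; hops seen [H6,H0,H0] ; pick H0
  add 0.199.42.32/28 -> H0 at depth 28
  add 34.0.0.0/8 -> H2 at depth 8
  add 0.0.0.0/0 -> H5 at depth 0
  add 77.0.0.0/8 -> H0 at depth 8
  Q 77.80.45.15: descend 010011010101000000101101 ; hops seen [H5,H0,H0,H0,H1] ; pick H1
  add 34.20.26.0/24 -> H0 at depth 24
  Q 77.80.45.7: descend 010011010101000000101101 ; hops seen [H5,H0,H0,H0,H1] ; pick H1
  add 0.0.0.0/8 -> H1 at depth 8
  Q 34.9.233.82: descend 00100010000 ; hops seen [H5,H2] ; pick H2
  add 34.0.0.0/7 -> H4 at depth 7
  add 34.20.24.0/21 -> H0 at depth 21
  add 0.199.42.44/31 -> H3 at depth 31

== LOOKUPS ==
["H6","H6","H0","H1","H1","H2"]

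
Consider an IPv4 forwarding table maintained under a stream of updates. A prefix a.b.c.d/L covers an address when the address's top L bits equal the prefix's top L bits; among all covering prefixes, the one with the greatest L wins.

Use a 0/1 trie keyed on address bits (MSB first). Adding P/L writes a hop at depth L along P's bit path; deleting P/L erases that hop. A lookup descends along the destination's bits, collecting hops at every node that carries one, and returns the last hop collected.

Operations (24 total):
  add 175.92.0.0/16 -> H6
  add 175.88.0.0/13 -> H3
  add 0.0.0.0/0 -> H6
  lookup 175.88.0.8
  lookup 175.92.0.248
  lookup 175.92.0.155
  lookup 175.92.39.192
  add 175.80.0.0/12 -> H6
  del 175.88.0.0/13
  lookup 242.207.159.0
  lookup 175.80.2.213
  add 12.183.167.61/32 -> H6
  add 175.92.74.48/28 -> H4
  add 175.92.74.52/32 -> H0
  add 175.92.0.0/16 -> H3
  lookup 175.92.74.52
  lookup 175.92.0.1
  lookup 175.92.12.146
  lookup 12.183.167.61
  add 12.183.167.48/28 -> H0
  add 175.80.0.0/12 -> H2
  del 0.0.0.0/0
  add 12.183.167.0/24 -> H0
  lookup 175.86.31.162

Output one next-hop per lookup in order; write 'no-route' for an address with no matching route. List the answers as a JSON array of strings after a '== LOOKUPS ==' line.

Trace:
  + 175.92.0.0/16 (H6) depth=16
  + 175.88.0.0/13 (H3) depth=13
  + 0.0.0.0/0 (H6) depth=0
  ? 175.88.0.8  path d0:H6→d1:-→d2:-→d3:-→d4:-→d5:-→d6:-→d7:-→d8:-→d9:-→d10:-→d11:-→d12:-→d13:H3  best=H3
  ? 175.92.0.248  path d0:H6→d1:-→d2:-→d3:-→d4:-→d5:-→d6:-→d7:-→d8:-→d9:-→d10:-→d11:-→d12:-→d13:H3→d14:-→d15:-→d16:H6  best=H6
  ? 175.92.0.155  path d0:H6→d1:-→d2:-→d3:-→d4:-→d5:-→d6:-→d7:-→d8:-→d9:-→d10:-→d11:-→d12:-→d13:H3→d14:-→d15:-→d16:H6  best=H6
  ? 175.92.39.192  path d0:H6→d1:-→d2:-→d3:-→d4:-→d5:-→d6:-→d7:-→d8:-→d9:-→d10:-→d11:-→d12:-→d13:H3→d14:-→d15:-→d16:H6  best=H6
  + 175.80.0.0/12 (H6) depth=12
  - 175.88.0.0/13 clear@13
  ? 242.207.159.0  path d0:H6→d1:-  best=H6
  ? 175.80.2.213  path d0:H6→d1:-→d2:-→d3:-→d4:-→d5:-→d6:-→d7:-→d8:-→d9:-→d10:-→d11:-→d12:H6  best=H6
  + 12.183.167.61/32 (H6) depth=32
  + 175.92.74.48/28 (H4) depth=28
  + 175.92.74.52/32 (H0) depth=32
  + 175.92.0.0/16 (H3) depth=16
  ? 175.92.74.52  path d0:H6→d1:-→d2:-→d3:-→d4:-→d5:-→d6:-→d7:-→d8:-→d9:-→d10:-→d11:-→d12:H6→d13:-→d14:-→d15:-→d16:H3→d17:-→d18:-→d19:-→d20:-→d21:-→d22:-→d23:-→d24:-→d25:-→d26:-→d27:-→d28:H4→d29:-→d30:-→d31:-→d32:H0  best=H0
  ? 175.92.0.1  path d0:H6→d1:-→d2:-→d3:-→d4:-→d5:-→d6:-→d7:-→d8:-→d9:-→d10:-→d11:-→d12:H6→d13:-→d14:-→d15:-→d16:H3→d17:-  best=H3
  ? 175.92.12.146  path d0:H6→d1:-→d2:-→d3:-→d4:-→d5:-→d6:-→d7:-→d8:-→d9:-→d10:-→d11:-→d12:H6→d13:-→d14:-→d15:-→d16:H3→d17:-  best=H3
  ? 12.183.167.61  path d0:H6→d1:-→d2:-→d3:-→d4:-→d5:-→d6:-→d7:-→d8:-→d9:-→d10:-→d11:-→d12:-→d13:-→d14:-→d15:-→d16:-→d17:-→d18:-→d19:-→d20:-→d21:-→d22:-→d23:-→d24:-→d25:-→d26:-→d27:-→d28:-→d29:-→d30:-→d31:-→d32:H6  best=H6
  + 12.183.167.48/28 (H0) depth=28
  + 175.80.0.0/12 (H2) depth=12
  - 0.0.0.0/0 clear@0
  + 12.183.167.0/24 (H0) depth=24
  ? 175.86.31.162  path d0:-→d1:-→d2:-→d3:-→d4:-→d5:-→d6:-→d7:-→d8:-→d9:-→d10:-→d11:-→d12:H2  best=H2

== LOOKUPS ==
["H3","H6","H6","H6","H6","H6","H0","H3","H3","H6","H2"]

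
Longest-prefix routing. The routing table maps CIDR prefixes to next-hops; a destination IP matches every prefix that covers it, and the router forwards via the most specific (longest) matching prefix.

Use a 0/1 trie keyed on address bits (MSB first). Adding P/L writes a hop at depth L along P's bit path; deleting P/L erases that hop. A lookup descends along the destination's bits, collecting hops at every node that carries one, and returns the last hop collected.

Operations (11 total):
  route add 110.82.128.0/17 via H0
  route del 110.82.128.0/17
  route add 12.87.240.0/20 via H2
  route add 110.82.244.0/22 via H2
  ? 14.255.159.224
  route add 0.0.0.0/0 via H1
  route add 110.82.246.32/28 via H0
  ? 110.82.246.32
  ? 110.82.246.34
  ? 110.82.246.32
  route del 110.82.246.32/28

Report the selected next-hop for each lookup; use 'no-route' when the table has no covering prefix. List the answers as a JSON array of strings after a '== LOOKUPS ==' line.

Trace:
  + 110.82.128.0/17 (H0) depth=17
  - 110.82.128.0/17 clear@17
  + 12.87.240.0/20 (H2) depth=20
  + 110.82.244.0/22 (H2) depth=22
  ? 14.255.159.224  path d0:-→d1:-→d2:-→d3:-→d4:-→d5:-→d6:-  best=no-route
  + 0.0.0.0/0 (H1) depth=0
  + 110.82.246.32/28 (H0) depth=28
  ? 110.82.246.32  path d0:H1→d1:-→d2:-→d3:-→d4:-→d5:-→d6:-→d7:-→d8:-→d9:-→d10:-→d11:-→d12:-→d13:-→d14:-→d15:-→d16:-→d17:-→d18:-→d19:-→d20:-→d21:-→d22:H2→d23:-→d24:-→d25:-→d26:-→d27:-→d28:H0  best=H0
  ? 110.82.246.34  path d0:H1→d1:-→d2:-→d3:-→d4:-→d5:-→d6:-→d7:-→d8:-→d9:-→d10:-→d11:-→d12:-→d13:-→d14:-→d15:-→d16:-→d17:-→d18:-→d19:-→d20:-→d21:-→d22:H2→d23:-→d24:-→d25:-→d26:-→d27:-→d28:H0  best=H0
  ? 110.82.246.32  path d0:H1→d1:-→d2:-→d3:-→d4:-→d5:-→d6:-→d7:-→d8:-→d9:-→d10:-→d11:-→d12:-→d13:-→d14:-→d15:-→d16:-→d17:-→d18:-→d19:-→d20:-→d21:-→d22:H2→d23:-→d24:-→d25:-→d26:-→d27:-→d28:H0  best=H0
  - 110.82.246.32/28 clear@28

== LOOKUPS ==
["no-route","H0","H0","H0"]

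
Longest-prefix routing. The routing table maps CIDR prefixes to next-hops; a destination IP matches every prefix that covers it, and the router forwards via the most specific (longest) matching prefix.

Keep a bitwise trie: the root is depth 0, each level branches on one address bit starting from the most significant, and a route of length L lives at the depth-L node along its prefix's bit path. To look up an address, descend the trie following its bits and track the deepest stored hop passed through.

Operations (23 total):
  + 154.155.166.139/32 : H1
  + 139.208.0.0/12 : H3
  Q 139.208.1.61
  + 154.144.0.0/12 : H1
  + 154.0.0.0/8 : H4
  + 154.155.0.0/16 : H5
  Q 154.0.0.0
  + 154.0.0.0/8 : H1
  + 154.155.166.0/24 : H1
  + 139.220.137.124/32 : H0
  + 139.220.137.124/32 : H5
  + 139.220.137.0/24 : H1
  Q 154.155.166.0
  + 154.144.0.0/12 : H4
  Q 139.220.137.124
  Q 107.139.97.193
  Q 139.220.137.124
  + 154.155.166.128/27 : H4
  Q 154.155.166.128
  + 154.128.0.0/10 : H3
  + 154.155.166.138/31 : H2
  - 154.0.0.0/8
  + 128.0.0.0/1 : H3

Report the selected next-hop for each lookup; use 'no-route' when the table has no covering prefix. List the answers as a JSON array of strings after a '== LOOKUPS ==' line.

Process each operation:
  + 154.155.166.139/32 (H1) depth=32
  + 139.208.0.0/12 (H3) depth=12
  Q 139.208.1.61: descend 100010111101 ; hops seen [H3] ; pick H3
  + 154.144.0.0/12 (H1) depth=12
  + 154.0.0.0/8 (H4) depth=8
  + 154.155.0.0/16 (H5) depth=16
  Q 154.0.0.0: descend 10011010 ; hops seen [H4] ; pick H4
  + 154.0.0.0/8 (H1) depth=8
  + 154.155.166.0/24 (H1) depth=24
  + 139.220.137.124/32 (H0) depth=32
  + 139.220.137.124/32 (H5) depth=32
  + 139.220.137.0/24 (H1) depth=24
  Q 154.155.166.0: descend 100110101001101110100110 ; hops seen [H1,H1,H5,H1] ; pick H1
  + 154.144.0.0/12 (H4) depth=12
  Q 139.220.137.124: descend 10001011110111001000100101111100 ; hops seen [H3,H1,H5] ; pick H5
  Q 107.139.97.193: descend ε ; hops seen [∅] ; pick no-route
  Q 139.220.137.124: descend 10001011110111001000100101111100 ; hops seen [H3,H1,H5] ; pick H5
  + 154.155.166.128/27 (H4) depth=27
  Q 154.155.166.128: descend 1001101010011011101001101000 ; hops seen [H1,H4,H5,H1,H4] ; pick H4
  + 154.128.0.0/10 (H3) depth=10
  + 154.155.166.138/31 (H2) depth=31
  del 154.0.0.0/8 (clear depth 8)
  + 128.0.0.0/1 (H3) depth=1

== LOOKUPS ==
["H3","H4","H1","H5","no-route","H5","H4"]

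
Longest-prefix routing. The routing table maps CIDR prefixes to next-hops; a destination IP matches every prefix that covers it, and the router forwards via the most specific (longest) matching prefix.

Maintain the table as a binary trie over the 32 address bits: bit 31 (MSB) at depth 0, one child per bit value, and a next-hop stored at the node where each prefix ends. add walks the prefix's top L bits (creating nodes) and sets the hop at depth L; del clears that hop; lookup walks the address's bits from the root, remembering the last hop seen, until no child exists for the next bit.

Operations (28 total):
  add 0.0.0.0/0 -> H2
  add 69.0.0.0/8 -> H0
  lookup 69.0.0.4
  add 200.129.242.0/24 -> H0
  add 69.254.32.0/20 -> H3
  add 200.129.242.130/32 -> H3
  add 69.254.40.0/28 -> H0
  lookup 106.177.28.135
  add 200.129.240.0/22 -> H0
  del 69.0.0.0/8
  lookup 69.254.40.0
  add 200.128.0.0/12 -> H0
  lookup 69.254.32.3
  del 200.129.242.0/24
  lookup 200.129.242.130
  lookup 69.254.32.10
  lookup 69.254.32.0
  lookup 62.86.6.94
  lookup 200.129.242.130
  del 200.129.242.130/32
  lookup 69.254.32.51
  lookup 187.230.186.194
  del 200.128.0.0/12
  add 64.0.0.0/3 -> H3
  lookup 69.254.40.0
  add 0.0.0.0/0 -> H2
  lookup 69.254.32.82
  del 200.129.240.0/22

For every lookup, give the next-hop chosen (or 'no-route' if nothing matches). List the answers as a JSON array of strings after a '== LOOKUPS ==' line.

Apply in order:
  add 0.0.0.0/0 -> H2 at depth 0
  add 69.0.0.0/8 -> H0 at depth 8
  ? 69.0.0.4  path d0:H2→d1:-→d2:-→d3:-→d4:-→d5:-→d6:-→d7:-→d8:H0  best=H0
  add 200.129.242.0/24 -> H0 at depth 24
  add 69.254.32.0/20 -> H3 at depth 20
  add 200.129.242.130/32 -> H3 at depth 32
  add 69.254.40.0/28 -> H0 at depth 28
  ? 106.177.28.135  path d0:H2→d1:-→d2:-  best=H2
  add 200.129.240.0/22 -> H0 at depth 22
  del 69.0.0.0/8 (clear depth 8)
  ? 69.254.40.0  path d0:H2→d1:-→d2:-→d3:-→d4:-→d5:-→d6:-→d7:-→d8:-→d9:-→d10:-→d11:-→d12:-→d13:-→d14:-→d15:-→d16:-→d17:-→d18:-→d19:-→d20:H3→d21:-→d22:-→d23:-→d24:-→d25:-→d26:-→d27:-→d28:H0  best=H0
  add 200.128.0.0/12 -> H0 at depth 12
  ? 69.254.32.3  path d0:H2→d1:-→d2:-→d3:-→d4:-→d5:-→d6:-→d7:-→d8:-→d9:-→d10:-→d11:-→d12:-→d13:-→d14:-→d15:-→d16:-→d17:-→d18:-→d19:-→d20:H3  best=H3
  del 200.129.242.0/24 (clear depth 24)
  ? 200.129.242.130  path d0:H2→d1:-→d2:-→d3:-→d4:-→d5:-→d6:-→d7:-→d8:-→d9:-→d10:-→d11:-→d12:H0→d13:-→d14:-→d15:-→d16:-→d17:-→d18:-→d19:-→d20:-→d21:-→d22:H0→d23:-→d24:-→d25:-→d26:-→d27:-→d28:-→d29:-→d30:-→d31:-→d32:H3  best=H3
  ? 69.254.32.10  path d0:H2→d1:-→d2:-→d3:-→d4:-→d5:-→d6:-→d7:-→d8:-→d9:-→d10:-→d11:-→d12:-→d13:-→d14:-→d15:-→d16:-→d17:-→d18:-→d19:-→d20:H3  best=H3
  ? 69.254.32.0  path d0:H2→d1:-→d2:-→d3:-→d4:-→d5:-→d6:-→d7:-→d8:-→d9:-→d10:-→d11:-→d12:-→d13:-→d14:-→d15:-→d16:-→d17:-→d18:-→d19:-→d20:H3  best=H3
  ? 62.86.6.94  path d0:H2→d1:-  best=H2
  ? 200.129.242.130  path d0:H2→d1:-→d2:-→d3:-→d4:-→d5:-→d6:-→d7:-→d8:-→d9:-→d10:-→d11:-→d12:H0→d13:-→d14:-→d15:-→d16:-→d17:-→d18:-→d19:-→d20:-→d21:-→d22:H0→d23:-→d24:-→d25:-→d26:-→d27:-→d28:-→d29:-→d30:-→d31:-→d32:H3  best=H3
  del 200.129.242.130/32 (clear depth 32)
  ? 69.254.32.51  path d0:H2→d1:-→d2:-→d3:-→d4:-→d5:-→d6:-→d7:-→d8:-→d9:-→d10:-→d11:-→d12:-→d13:-→d14:-→d15:-→d16:-→d17:-→d18:-→d19:-→d20:H3  best=H3
  ? 187.230.186.194  path d0:H2→d1:-  best=H2
  del 200.128.0.0/12 (clear depth 12)
  add 64.0.0.0/3 -> H3 at depth 3
  ? 69.254.40.0  path d0:H2→d1:-→d2:-→d3:H3→d4:-→d5:-→d6:-→d7:-→d8:-→d9:-→d10:-→d11:-→d12:-→d13:-→d14:-→d15:-→d16:-→d17:-→d18:-→d19:-→d20:H3→d21:-→d22:-→d23:-→d24:-→d25:-→d26:-→d27:-→d28:H0  best=H0
  add 0.0.0.0/0 -> H2 at depth 0
  ? 69.254.32.82  path d0:H2→d1:-→d2:-→d3:H3→d4:-→d5:-→d6:-→d7:-→d8:-→d9:-→d10:-→d11:-→d12:-→d13:-→d14:-→d15:-→d16:-→d17:-→d18:-→d19:-→d20:H3  best=H3
  del 200.129.240.0/22 (clear depth 22)

== LOOKUPS ==
["H0","H2","H0","H3","H3","H3","H3","H2","H3","H3","H2","H0","H3"]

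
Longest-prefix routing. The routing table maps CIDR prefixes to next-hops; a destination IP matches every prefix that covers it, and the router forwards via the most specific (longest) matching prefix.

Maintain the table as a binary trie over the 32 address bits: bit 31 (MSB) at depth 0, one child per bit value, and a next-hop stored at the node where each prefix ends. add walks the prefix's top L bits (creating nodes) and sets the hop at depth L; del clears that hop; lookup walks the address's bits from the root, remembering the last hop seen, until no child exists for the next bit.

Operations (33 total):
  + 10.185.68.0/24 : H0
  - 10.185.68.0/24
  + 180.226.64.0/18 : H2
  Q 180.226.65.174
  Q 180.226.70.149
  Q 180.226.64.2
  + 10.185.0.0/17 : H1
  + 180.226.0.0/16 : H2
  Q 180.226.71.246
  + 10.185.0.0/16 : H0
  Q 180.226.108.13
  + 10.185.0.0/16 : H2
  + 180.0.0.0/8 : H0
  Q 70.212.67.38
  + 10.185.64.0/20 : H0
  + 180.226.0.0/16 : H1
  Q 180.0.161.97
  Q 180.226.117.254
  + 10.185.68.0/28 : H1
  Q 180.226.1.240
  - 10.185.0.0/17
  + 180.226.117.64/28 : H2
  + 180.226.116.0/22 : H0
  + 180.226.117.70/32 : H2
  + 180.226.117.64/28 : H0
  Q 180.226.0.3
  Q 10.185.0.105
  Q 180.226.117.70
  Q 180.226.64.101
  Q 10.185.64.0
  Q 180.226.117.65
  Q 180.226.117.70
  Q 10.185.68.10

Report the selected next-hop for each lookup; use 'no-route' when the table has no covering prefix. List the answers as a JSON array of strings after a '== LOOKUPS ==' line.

Apply in order:
  + 10.185.68.0/24 (H0) depth=24
  - 10.185.68.0/24 clear@24
  + 180.226.64.0/18 (H2) depth=18
  ? 180.226.65.174  path d0:-→d1:-→d2:-→d3:-→d4:-→d5:-→d6:-→d7:-→d8:-→d9:-→d10:-→d11:-→d12:-→d13:-→d14:-→d15:-→d16:-→d17:-→d18:H2  best=H2
  ? 180.226.70.149  path d0:-→d1:-→d2:-→d3:-→d4:-→d5:-→d6:-→d7:-→d8:-→d9:-→d10:-→d11:-→d12:-→d13:-→d14:-→d15:-→d16:-→d17:-→d18:H2  best=H2
  ? 180.226.64.2  path d0:-→d1:-→d2:-→d3:-→d4:-→d5:-→d6:-→d7:-→d8:-→d9:-→d10:-→d11:-→d12:-→d13:-→d14:-→d15:-→d16:-→d17:-→d18:H2  best=H2
  + 10.185.0.0/17 (H1) depth=17
  + 180.226.0.0/16 (H2) depth=16
  ? 180.226.71.246  path d0:-→d1:-→d2:-→d3:-→d4:-→d5:-→d6:-→d7:-→d8:-→d9:-→d10:-→d11:-→d12:-→d13:-→d14:-→d15:-→d16:H2→d17:-→d18:H2  best=H2
  + 10.185.0.0/16 (H0) depth=16
  ? 180.226.108.13  path d0:-→d1:-→d2:-→d3:-→d4:-→d5:-→d6:-→d7:-→d8:-→d9:-→d10:-→d11:-→d12:-→d13:-→d14:-→d15:-→d16:H2→d17:-→d18:H2  best=H2
  + 10.185.0.0/16 (H2) depth=16
  + 180.0.0.0/8 (H0) depth=8
  ? 70.212.67.38  path d0:-→d1:-  best=no-route
  + 10.185.64.0/20 (H0) depth=20
  + 180.226.0.0/16 (H1) depth=16
  ? 180.0.161.97  path d0:-→d1:-→d2:-→d3:-→d4:-→d5:-→d6:-→d7:-→d8:H0  best=H0
  ? 180.226.117.254  path d0:-→d1:-→d2:-→d3:-→d4:-→d5:-→d6:-→d7:-→d8:H0→d9:-→d10:-→d11:-→d12:-→d13:-→d14:-→d15:-→d16:H1→d17:-→d18:H2  best=H2
  + 10.185.68.0/28 (H1) depth=28
  ? 180.226.1.240  path d0:-→d1:-→d2:-→d3:-→d4:-→d5:-→d6:-→d7:-→d8:H0→d9:-→d10:-→d11:-→d12:-→d13:-→d14:-→d15:-→d16:H1→d17:-  best=H1
  - 10.185.0.0/17 clear@17
  + 180.226.117.64/28 (H2) depth=28
  + 180.226.116.0/22 (H0) depth=22
  + 180.226.117.70/32 (H2) depth=32
  + 180.226.117.64/28 (H0) depth=28
  ? 180.226.0.3  path d0:-→d1:-→d2:-→d3:-→d4:-→d5:-→d6:-→d7:-→d8:H0→d9:-→d10:-→d11:-→d12:-→d13:-→d14:-→d15:-→d16:H1→d17:-  best=H1
  ? 10.185.0.105  path d0:-→d1:-→d2:-→d3:-→d4:-→d5:-→d6:-→d7:-→d8:-→d9:-→d10:-→d11:-→d12:-→d13:-→d14:-→d15:-→d16:H2→d17:-  best=H2
  ? 180.226.117.70  path d0:-→d1:-→d2:-→d3:-→d4:-→d5:-→d6:-→d7:-→d8:H0→d9:-→d10:-→d11:-→d12:-→d13:-→d14:-→d15:-→d16:H1→d17:-→d18:H2→d19:-→d20:-→d21:-→d22:H0→d23:-→d24:-→d25:-→d26:-→d27:-→d28:H0→d29:-→d30:-→d31:-→d32:H2  best=H2
  ? 180.226.64.101  path d0:-→d1:-→d2:-→d3:-→d4:-→d5:-→d6:-→d7:-→d8:H0→d9:-→d10:-→d11:-→d12:-→d13:-→d14:-→d15:-→d16:H1→d17:-→d18:H2  best=H2
  ? 10.185.64.0  path d0:-→d1:-→d2:-→d3:-→d4:-→d5:-→d6:-→d7:-→d8:-→d9:-→d10:-→d11:-→d12:-→d13:-→d14:-→d15:-→d16:H2→d17:-→d18:-→d19:-→d20:H0→d21:-  best=H0
  ? 180.226.117.65  path d0:-→d1:-→d2:-→d3:-→d4:-→d5:-→d6:-→d7:-→d8:H0→d9:-→d10:-→d11:-→d12:-→d13:-→d14:-→d15:-→d16:H1→d17:-→d18:H2→d19:-→d20:-→d21:-→d22:H0→d23:-→d24:-→d25:-→d26:-→d27:-→d28:H0→d29:-  best=H0
  ? 180.226.117.70  path d0:-→d1:-→d2:-→d3:-→d4:-→d5:-→d6:-→d7:-→d8:H0→d9:-→d10:-→d11:-→d12:-→d13:-→d14:-→d15:-→d16:H1→d17:-→d18:H2→d19:-→d20:-→d21:-→d22:H0→d23:-→d24:-→d25:-→d26:-→d27:-→d28:H0→d29:-→d30:-→d31:-→d32:H2  best=H2
  ? 10.185.68.10  path d0:-→d1:-→d2:-→d3:-→d4:-→d5:-→d6:-→d7:-→d8:-→d9:-→d10:-→d11:-→d12:-→d13:-→d14:-→d15:-→d16:H2→d17:-→d18:-→d19:-→d20:H0→d21:-→d22:-→d23:-→d24:-→d25:-→d26:-→d27:-→d28:H1  best=H1

== LOOKUPS ==
["H2","H2","H2","H2","H2","no-route","H0","H2","H1","H1","H2","H2","H2","H0","H0","H2","H1"]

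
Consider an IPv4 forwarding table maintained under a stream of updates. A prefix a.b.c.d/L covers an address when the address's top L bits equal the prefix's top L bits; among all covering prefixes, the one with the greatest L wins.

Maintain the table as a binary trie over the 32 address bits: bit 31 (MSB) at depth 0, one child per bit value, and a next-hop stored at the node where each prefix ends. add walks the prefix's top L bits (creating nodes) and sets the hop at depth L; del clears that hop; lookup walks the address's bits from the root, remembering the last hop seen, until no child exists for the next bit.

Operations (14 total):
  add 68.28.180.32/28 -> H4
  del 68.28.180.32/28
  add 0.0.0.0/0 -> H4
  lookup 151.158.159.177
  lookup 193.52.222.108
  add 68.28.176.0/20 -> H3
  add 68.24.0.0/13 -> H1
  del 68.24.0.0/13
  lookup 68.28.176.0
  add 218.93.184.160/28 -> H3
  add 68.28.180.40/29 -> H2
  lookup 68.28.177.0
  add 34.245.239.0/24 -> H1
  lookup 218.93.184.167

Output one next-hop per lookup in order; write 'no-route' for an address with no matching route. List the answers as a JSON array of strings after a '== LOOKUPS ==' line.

Apply in order:
  add 68.28.180.32/28 -> H4 at depth 28
  del 68.28.180.32/28 (clear depth 28)
  add 0.0.0.0/0 -> H4 at depth 0
  ? 151.158.159.177  path d0:H4  best=H4
  ? 193.52.222.108  path d0:H4  best=H4
  add 68.28.176.0/20 -> H3 at depth 20
  add 68.24.0.0/13 -> H1 at depth 13
  del 68.24.0.0/13 (clear depth 13)
  ? 68.28.176.0  path d0:H4→d1:-→d2:-→d3:-→d4:-→d5:-→d6:-→d7:-→d8:-→d9:-→d10:-→d11:-→d12:-→d13:-→d14:-→d15:-→d16:-→d17:-→d18:-→d19:-→d20:H3→d21:-  best=H3
  add 218.93.184.160/28 -> H3 at depth 28
  add 68.28.180.40/29 -> H2 at depth 29
  ? 68.28.177.0  path d0:H4→d1:-→d2:-→d3:-→d4:-→d5:-→d6:-→d7:-→d8:-→d9:-→d10:-→d11:-→d12:-→d13:-→d14:-→d15:-→d16:-→d17:-→d18:-→d19:-→d20:H3→d21:-  best=H3
  add 34.245.239.0/24 -> H1 at depth 24
  ? 218.93.184.167  path d0:H4→d1:-→d2:-→d3:-→d4:-→d5:-→d6:-→d7:-→d8:-→d9:-→d10:-→d11:-→d12:-→d13:-→d14:-→d15:-→d16:-→d17:-→d18:-→d19:-→d20:-→d21:-→d22:-→d23:-→d24:-→d25:-→d26:-→d27:-→d28:H3  best=H3

== LOOKUPS ==
["H4","H4","H3","H3","H3"]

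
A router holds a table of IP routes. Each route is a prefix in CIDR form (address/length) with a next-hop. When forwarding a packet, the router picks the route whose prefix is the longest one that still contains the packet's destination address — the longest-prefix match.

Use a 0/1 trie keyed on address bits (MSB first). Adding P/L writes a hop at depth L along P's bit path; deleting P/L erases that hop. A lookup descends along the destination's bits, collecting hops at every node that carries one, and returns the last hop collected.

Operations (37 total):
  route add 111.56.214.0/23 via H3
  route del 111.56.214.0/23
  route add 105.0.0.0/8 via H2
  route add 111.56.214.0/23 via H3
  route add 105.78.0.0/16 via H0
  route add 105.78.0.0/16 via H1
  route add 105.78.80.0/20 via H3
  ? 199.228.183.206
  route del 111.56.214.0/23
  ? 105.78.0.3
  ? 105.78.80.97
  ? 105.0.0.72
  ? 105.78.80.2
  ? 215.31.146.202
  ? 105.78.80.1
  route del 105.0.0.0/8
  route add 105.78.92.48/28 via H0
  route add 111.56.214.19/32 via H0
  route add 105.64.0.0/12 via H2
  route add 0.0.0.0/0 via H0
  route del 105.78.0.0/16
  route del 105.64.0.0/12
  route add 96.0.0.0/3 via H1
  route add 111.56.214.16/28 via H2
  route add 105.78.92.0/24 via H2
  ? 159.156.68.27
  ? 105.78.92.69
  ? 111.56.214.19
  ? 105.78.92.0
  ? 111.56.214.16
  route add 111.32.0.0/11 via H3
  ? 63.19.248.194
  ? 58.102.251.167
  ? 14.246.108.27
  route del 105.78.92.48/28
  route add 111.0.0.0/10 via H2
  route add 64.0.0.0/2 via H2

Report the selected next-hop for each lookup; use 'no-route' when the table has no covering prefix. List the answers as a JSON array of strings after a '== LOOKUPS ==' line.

Trace:
  add 111.56.214.0/23 -> H3 at depth 23
  - 111.56.214.0/23 clear@23
  add 105.0.0.0/8 -> H2 at depth 8
  add 111.56.214.0/23 -> H3 at depth 23
  add 105.78.0.0/16 -> H0 at depth 16
  add 105.78.0.0/16 -> H1 at depth 16
  add 105.78.80.0/20 -> H3 at depth 20
  lookup 199.228.183.206: bits ε walk d0:- -> no-route
  - 111.56.214.0/23 clear@23
  lookup 105.78.0.3: bits 01101001010011100 walk d0:-→d1:-→d2:-→d3:-→d4:-→d5:-→d6:-→d7:-→d8:H2→d9:-→d10:-→d11:-→d12:-→d13:-→d14:-→d15:-→d16:H1→d17:- -> H1
  lookup 105.78.80.97: bits 01101001010011100101 walk d0:-→d1:-→d2:-→d3:-→d4:-→d5:-→d6:-→d7:-→d8:H2→d9:-→d10:-→d11:-→d12:-→d13:-→d14:-→d15:-→d16:H1→d17:-→d18:-→d19:-→d20:H3 -> H3
  lookup 105.0.0.72: bits 011010010 walk d0:-→d1:-→d2:-→d3:-→d4:-→d5:-→d6:-→d7:-→d8:H2→d9:- -> H2
  lookup 105.78.80.2: bits 01101001010011100101 walk d0:-→d1:-→d2:-→d3:-→d4:-→d5:-→d6:-→d7:-→d8:H2→d9:-→d10:-→d11:-→d12:-→d13:-→d14:-→d15:-→d16:H1→d17:-→d18:-→d19:-→d20:H3 -> H3
  lookup 215.31.146.202: bits ε walk d0:- -> no-route
  lookup 105.78.80.1: bits 01101001010011100101 walk d0:-→d1:-→d2:-→d3:-→d4:-→d5:-→d6:-→d7:-→d8:H2→d9:-→d10:-→d11:-→d12:-→d13:-→d14:-→d15:-→d16:H1→d17:-→d18:-→d19:-→d20:H3 -> H3
  - 105.0.0.0/8 clear@8
  add 105.78.92.48/28 -> H0 at depth 28
  add 111.56.214.19/32 -> H0 at depth 32
  add 105.64.0.0/12 -> H2 at depth 12
  add 0.0.0.0/0 -> H0 at depth 0
  - 105.78.0.0/16 clear@16
  - 105.64.0.0/12 clear@12
  add 96.0.0.0/3 -> H1 at depth 3
  add 111.56.214.16/28 -> H2 at depth 28
  add 105.78.92.0/24 -> H2 at depth 24
  lookup 159.156.68.27: bits ε walk d0:H0 -> H0
  lookup 105.78.92.69: bits 0110100101001110010111000 walk d0:H0→d1:-→d2:-→d3:H1→d4:-→d5:-→d6:-→d7:-→d8:-→d9:-→d10:-→d11:-→d12:-→d13:-→d14:-→d15:-→d16:-→d17:-→d18:-→d19:-→d20:H3→d21:-→d22:-→d23:-→d24:H2→d25:- -> H2
  lookup 111.56.214.19: bits 01101111001110001101011000010011 walk d0:H0→d1:-→d2:-→d3:H1→d4:-→d5:-→d6:-→d7:-→d8:-→d9:-→d10:-→d11:-→d12:-→d13:-→d14:-→d15:-→d16:-→d17:-→d18:-→d19:-→d20:-→d21:-→d22:-→d23:-→d24:-→d25:-→d26:-→d27:-→d28:H2→d29:-→d30:-→d31:-→d32:H0 -> H0
  lookup 105.78.92.0: bits 01101001010011100101110000 walk d0:H0→d1:-→d2:-→d3:H1→d4:-→d5:-→d6:-→d7:-→d8:-→d9:-→d10:-→d11:-→d12:-→d13:-→d14:-→d15:-→d16:-→d17:-→d18:-→d19:-→d20:H3→d21:-→d22:-→d23:-→d24:H2→d25:-→d26:- -> H2
  lookup 111.56.214.16: bits 011011110011100011010110000100 walk d0:H0→d1:-→d2:-→d3:H1→d4:-→d5:-→d6:-→d7:-→d8:-→d9:-→d10:-→d11:-→d12:-→d13:-→d14:-→d15:-→d16:-→d17:-→d18:-→d19:-→d20:-→d21:-→d22:-→d23:-→d24:-→d25:-→d26:-→d27:-→d28:H2→d29:-→d30:- -> H2
  add 111.32.0.0/11 -> H3 at depth 11
  lookup 63.19.248.194: bits 0 walk d0:H0→d1:- -> H0
  lookup 58.102.251.167: bits 0 walk d0:H0→d1:- -> H0
  lookup 14.246.108.27: bits 0 walk d0:H0→d1:- -> H0
  - 105.78.92.48/28 clear@28
  add 111.0.0.0/10 -> H2 at depth 10
  add 64.0.0.0/2 -> H2 at depth 2

== LOOKUPS ==
["no-route","H1","H3","H2","H3","no-route","H3","H0","H2","H0","H2","H2","H0","H0","H0"]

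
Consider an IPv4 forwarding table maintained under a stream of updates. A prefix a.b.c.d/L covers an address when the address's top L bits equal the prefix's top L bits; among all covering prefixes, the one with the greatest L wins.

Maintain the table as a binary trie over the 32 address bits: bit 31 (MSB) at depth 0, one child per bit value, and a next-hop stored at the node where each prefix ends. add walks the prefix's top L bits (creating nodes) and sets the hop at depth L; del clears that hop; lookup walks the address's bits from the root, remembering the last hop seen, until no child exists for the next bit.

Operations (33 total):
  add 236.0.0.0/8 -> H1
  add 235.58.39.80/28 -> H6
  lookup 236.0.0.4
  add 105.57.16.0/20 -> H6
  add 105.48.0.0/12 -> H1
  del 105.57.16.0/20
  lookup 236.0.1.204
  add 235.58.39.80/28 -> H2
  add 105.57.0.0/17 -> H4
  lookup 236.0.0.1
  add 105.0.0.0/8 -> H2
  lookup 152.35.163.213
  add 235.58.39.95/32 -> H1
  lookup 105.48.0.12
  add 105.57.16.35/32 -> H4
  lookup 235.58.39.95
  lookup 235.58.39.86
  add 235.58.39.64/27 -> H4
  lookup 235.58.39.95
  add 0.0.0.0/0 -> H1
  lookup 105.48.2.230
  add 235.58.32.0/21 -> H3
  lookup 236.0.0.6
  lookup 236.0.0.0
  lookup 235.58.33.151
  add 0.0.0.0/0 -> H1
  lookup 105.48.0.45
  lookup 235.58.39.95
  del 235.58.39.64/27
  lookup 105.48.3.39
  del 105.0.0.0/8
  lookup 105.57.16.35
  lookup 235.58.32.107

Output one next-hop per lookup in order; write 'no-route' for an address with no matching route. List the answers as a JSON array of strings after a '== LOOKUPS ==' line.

Process each operation:
  add 236.0.0.0/8 -> H1 at depth 8
  add 235.58.39.80/28 -> H6 at depth 28
  lookup 236.0.0.4: bits 11101100 walk d0:-→d1:-→d2:-→d3:-→d4:-→d5:-→d6:-→d7:-→d8:H1 -> H1
  add 105.57.16.0/20 -> H6 at depth 20
  add 105.48.0.0/12 -> H1 at depth 12
  del 105.57.16.0/20 (clear depth 20)
  lookup 236.0.1.204: bits 11101100 walk d0:-→d1:-→d2:-→d3:-→d4:-→d5:-→d6:-→d7:-→d8:H1 -> H1
  add 235.58.39.80/28 -> H2 at depth 28
  add 105.57.0.0/17 -> H4 at depth 17
  lookup 236.0.0.1: bits 11101100 walk d0:-→d1:-→d2:-→d3:-→d4:-→d5:-→d6:-→d7:-→d8:H1 -> H1
  add 105.0.0.0/8 -> H2 at depth 8
  lookup 152.35.163.213: bits 1 walk d0:-→d1:- -> no-route
  add 235.58.39.95/32 -> H1 at depth 32
  lookup 105.48.0.12: bits 011010010011 walk d0:-→d1:-→d2:-→d3:-→d4:-→d5:-→d6:-→d7:-→d8:H2→d9:-→d10:-→d11:-→d12:H1 -> H1
  add 105.57.16.35/32 -> H4 at depth 32
  lookup 235.58.39.95: bits 11101011001110100010011101011111 walk d0:-→d1:-→d2:-→d3:-→d4:-→d5:-→d6:-→d7:-→d8:-→d9:-→d10:-→d11:-→d12:-→d13:-→d14:-→d15:-→d16:-→d17:-→d18:-→d19:-→d20:-→d21:-→d22:-→d23:-→d24:-→d25:-→d26:-→d27:-→d28:H2→d29:-→d30:-→d31:-→d32:H1 -> H1
  lookup 235.58.39.86: bits 1110101100111010001001110101 walk d0:-→d1:-→d2:-→d3:-→d4:-→d5:-→d6:-→d7:-→d8:-→d9:-→d10:-→d11:-→d12:-→d13:-→d14:-→d15:-→d16:-→d17:-→d18:-→d19:-→d20:-→d21:-→d22:-→d23:-→d24:-→d25:-→d26:-→d27:-→d28:H2 -> H2
  add 235.58.39.64/27 -> H4 at depth 27
  lookup 235.58.39.95: bits 11101011001110100010011101011111 walk d0:-→d1:-→d2:-→d3:-→d4:-→d5:-→d6:-→d7:-→d8:-→d9:-→d10:-→d11:-→d12:-→d13:-→d14:-→d15:-→d16:-→d17:-→d18:-→d19:-→d20:-→d21:-→d22:-→d23:-→d24:-→d25:-→d26:-→d27:H4→d28:H2→d29:-→d30:-→d31:-→d32:H1 -> H1
  add 0.0.0.0/0 -> H1 at depth 0
  lookup 105.48.2.230: bits 011010010011 walk d0:H1→d1:-→d2:-→d3:-→d4:-→d5:-→d6:-→d7:-→d8:H2→d9:-→d10:-→d11:-→d12:H1 -> H1
  add 235.58.32.0/21 -> H3 at depth 21
  lookup 236.0.0.6: bits 11101100 walk d0:H1→d1:-→d2:-→d3:-→d4:-→d5:-→d6:-→d7:-→d8:H1 -> H1
  lookup 236.0.0.0: bits 11101100 walk d0:H1→d1:-→d2:-→d3:-→d4:-→d5:-→d6:-→d7:-→d8:H1 -> H1
  lookup 235.58.33.151: bits 111010110011101000100 walk d0:H1→d1:-→d2:-→d3:-→d4:-→d5:-→d6:-→d7:-→d8:-→d9:-→d10:-→d11:-→d12:-→d13:-→d14:-→d15:-→d16:-→d17:-→d18:-→d19:-→d20:-→d21:H3 -> H3
  add 0.0.0.0/0 -> H1 at depth 0
  lookup 105.48.0.45: bits 011010010011 walk d0:H1→d1:-→d2:-→d3:-→d4:-→d5:-→d6:-→d7:-→d8:H2→d9:-→d10:-→d11:-→d12:H1 -> H1
  lookup 235.58.39.95: bits 11101011001110100010011101011111 walk d0:H1→d1:-→d2:-→d3:-→d4:-→d5:-→d6:-→d7:-→d8:-→d9:-→d10:-→d11:-→d12:-→d13:-→d14:-→d15:-→d16:-→d17:-→d18:-→d19:-→d20:-→d21:H3→d22:-→d23:-→d24:-→d25:-→d26:-→d27:H4→d28:H2→d29:-→d30:-→d31:-→d32:H1 -> H1
  del 235.58.39.64/27 (clear depth 27)
  lookup 105.48.3.39: bits 011010010011 walk d0:H1→d1:-→d2:-→d3:-→d4:-→d5:-→d6:-→d7:-→d8:H2→d9:-→d10:-→d11:-→d12:H1 -> H1
  del 105.0.0.0/8 (clear depth 8)
  lookup 105.57.16.35: bits 01101001001110010001000000100011 walk d0:H1→d1:-→d2:-→d3:-→d4:-→d5:-→d6:-→d7:-→d8:-→d9:-→d10:-→d11:-→d12:H1→d13:-→d14:-→d15:-→d16:-→d17:H4→d18:-→d19:-→d20:-→d21:-→d22:-→d23:-→d24:-→d25:-→d26:-→d27:-→d28:-→d29:-→d30:-→d31:-→d32:H4 -> H4
  lookup 235.58.32.107: bits 111010110011101000100 walk d0:H1→d1:-→d2:-→d3:-→d4:-→d5:-→d6:-→d7:-→d8:-→d9:-→d10:-→d11:-→d12:-→d13:-→d14:-→d15:-→d16:-→d17:-→d18:-→d19:-→d20:-→d21:H3 -> H3

== LOOKUPS ==
["H1","H1","H1","no-route","H1","H1","H2","H1","H1","H1","H1","H3","H1","H1","H1","H4","H3"]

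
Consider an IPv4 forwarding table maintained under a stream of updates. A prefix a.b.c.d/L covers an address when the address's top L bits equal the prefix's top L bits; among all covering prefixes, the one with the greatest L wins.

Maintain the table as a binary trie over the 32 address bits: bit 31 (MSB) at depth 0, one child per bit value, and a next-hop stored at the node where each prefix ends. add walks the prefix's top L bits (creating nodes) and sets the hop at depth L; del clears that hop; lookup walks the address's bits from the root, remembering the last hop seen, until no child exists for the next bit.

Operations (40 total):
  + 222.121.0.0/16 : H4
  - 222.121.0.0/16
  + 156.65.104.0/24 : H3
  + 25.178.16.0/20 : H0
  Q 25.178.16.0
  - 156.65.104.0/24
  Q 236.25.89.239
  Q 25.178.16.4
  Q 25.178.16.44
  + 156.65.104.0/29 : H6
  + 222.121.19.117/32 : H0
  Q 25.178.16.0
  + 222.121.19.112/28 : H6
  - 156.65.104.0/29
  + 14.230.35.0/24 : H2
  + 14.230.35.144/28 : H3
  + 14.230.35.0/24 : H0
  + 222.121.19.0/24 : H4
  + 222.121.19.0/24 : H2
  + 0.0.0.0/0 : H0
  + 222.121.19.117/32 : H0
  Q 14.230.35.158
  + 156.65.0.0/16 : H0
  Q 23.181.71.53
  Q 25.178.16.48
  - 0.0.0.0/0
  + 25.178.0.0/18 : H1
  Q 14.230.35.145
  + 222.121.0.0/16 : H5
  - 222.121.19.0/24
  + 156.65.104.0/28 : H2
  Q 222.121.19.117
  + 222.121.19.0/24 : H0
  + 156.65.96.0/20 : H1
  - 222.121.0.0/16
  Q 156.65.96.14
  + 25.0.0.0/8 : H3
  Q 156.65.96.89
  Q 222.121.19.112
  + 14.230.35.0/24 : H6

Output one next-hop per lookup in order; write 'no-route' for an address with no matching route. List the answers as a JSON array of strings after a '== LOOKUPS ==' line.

Trace:
  + 222.121.0.0/16 (H4) depth=16
  - 222.121.0.0/16 clear@16
  + 156.65.104.0/24 (H3) depth=24
  + 25.178.16.0/20 (H0) depth=20
  Q 25.178.16.0: descend 00011001101100100001 ; hops seen [H0] ; pick H0
  - 156.65.104.0/24 clear@24
  Q 236.25.89.239: descend 11 ; hops seen [∅] ; pick no-route
  Q 25.178.16.4: descend 00011001101100100001 ; hops seen [H0] ; pick H0
  Q 25.178.16.44: descend 00011001101100100001 ; hops seen [H0] ; pick H0
  + 156.65.104.0/29 (H6) depth=29
  + 222.121.19.117/32 (H0) depth=32
  Q 25.178.16.0: descend 00011001101100100001 ; hops seen [H0] ; pick H0
  + 222.121.19.112/28 (H6) depth=28
  - 156.65.104.0/29 clear@29
  + 14.230.35.0/24 (H2) depth=24
  + 14.230.35.144/28 (H3) depth=28
  + 14.230.35.0/24 (H0) depth=24
  + 222.121.19.0/24 (H4) depth=24
  + 222.121.19.0/24 (H2) depth=24
  + 0.0.0.0/0 (H0) depth=0
  + 222.121.19.117/32 (H0) depth=32
  Q 14.230.35.158: descend 0000111011100110001000111001 ; hops seen [H0,H0,H3] ; pick H3
  + 156.65.0.0/16 (H0) depth=16
  Q 23.181.71.53: descend 0001 ; hops seen [H0] ; pick H0
  Q 25.178.16.48: descend 00011001101100100001 ; hops seen [H0,H0] ; pick H0
  - 0.0.0.0/0 clear@0
  + 25.178.0.0/18 (H1) depth=18
  Q 14.230.35.145: descend 0000111011100110001000111001 ; hops seen [H0,H3] ; pick H3
  + 222.121.0.0/16 (H5) depth=16
  - 222.121.19.0/24 clear@24
  + 156.65.104.0/28 (H2) depth=28
  Q 222.121.19.117: descend 11011110011110010001001101110101 ; hops seen [H5,H6,H0] ; pick H0
  + 222.121.19.0/24 (H0) depth=24
  + 156.65.96.0/20 (H1) depth=20
  - 222.121.0.0/16 clear@16
  Q 156.65.96.14: descend 10011100010000010110 ; hops seen [H0,H1] ; pick H1
  + 25.0.0.0/8 (H3) depth=8
  Q 156.65.96.89: descend 10011100010000010110 ; hops seen [H0,H1] ; pick H1
  Q 222.121.19.112: descend 11011110011110010001001101110 ; hops seen [H0,H6] ; pick H6
  + 14.230.35.0/24 (H6) depth=24

== LOOKUPS ==
["H0","no-route","H0","H0","H0","H3","H0","H0","H3","H0","H1","H1","H6"]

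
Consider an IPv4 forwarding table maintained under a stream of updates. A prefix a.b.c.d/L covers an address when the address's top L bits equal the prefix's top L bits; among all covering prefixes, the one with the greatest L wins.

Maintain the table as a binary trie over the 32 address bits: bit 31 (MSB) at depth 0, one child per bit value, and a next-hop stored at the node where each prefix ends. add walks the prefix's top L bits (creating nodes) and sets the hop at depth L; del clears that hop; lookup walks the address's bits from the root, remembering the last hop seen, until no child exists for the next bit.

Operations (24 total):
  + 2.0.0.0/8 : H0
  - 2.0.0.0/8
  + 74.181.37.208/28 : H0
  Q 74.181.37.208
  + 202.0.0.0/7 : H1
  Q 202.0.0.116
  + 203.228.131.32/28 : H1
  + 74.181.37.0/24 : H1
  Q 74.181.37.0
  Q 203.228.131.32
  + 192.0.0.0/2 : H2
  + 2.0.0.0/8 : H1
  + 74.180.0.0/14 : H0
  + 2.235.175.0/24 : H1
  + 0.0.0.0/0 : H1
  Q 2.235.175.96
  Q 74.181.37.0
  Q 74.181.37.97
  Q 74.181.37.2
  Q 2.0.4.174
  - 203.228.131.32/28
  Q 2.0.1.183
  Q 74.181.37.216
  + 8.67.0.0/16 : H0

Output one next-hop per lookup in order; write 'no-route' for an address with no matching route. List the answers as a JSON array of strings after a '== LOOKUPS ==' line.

Apply in order:
  add 2.0.0.0/8 -> H0 at depth 8
  - 2.0.0.0/8 clear@8
  add 74.181.37.208/28 -> H0 at depth 28
  ? 74.181.37.208  path d0:-→d1:-→d2:-→d3:-→d4:-→d5:-→d6:-→d7:-→d8:-→d9:-→d10:-→d11:-→d12:-→d13:-→d14:-→d15:-→d16:-→d17:-→d18:-→d19:-→d20:-→d21:-→d22:-→d23:-→d24:-→d25:-→d26:-→d27:-→d28:H0  best=H0
  add 202.0.0.0/7 -> H1 at depth 7
  ? 202.0.0.116  path d0:-→d1:-→d2:-→d3:-→d4:-→d5:-→d6:-→d7:H1  best=H1
  add 203.228.131.32/28 -> H1 at depth 28
  add 74.181.37.0/24 -> H1 at depth 24
  ? 74.181.37.0  path d0:-→d1:-→d2:-→d3:-→d4:-→d5:-→d6:-→d7:-→d8:-→d9:-→d10:-→d11:-→d12:-→d13:-→d14:-→d15:-→d16:-→d17:-→d18:-→d19:-→d20:-→d21:-→d22:-→d23:-→d24:H1  best=H1
  ? 203.228.131.32  path d0:-→d1:-→d2:-→d3:-→d4:-→d5:-→d6:-→d7:H1→d8:-→d9:-→d10:-→d11:-→d12:-→d13:-→d14:-→d15:-→d16:-→d17:-→d18:-→d19:-→d20:-→d21:-→d22:-→d23:-→d24:-→d25:-→d26:-→d27:-→d28:H1  best=H1
  add 192.0.0.0/2 -> H2 at depth 2
  add 2.0.0.0/8 -> H1 at depth 8
  add 74.180.0.0/14 -> H0 at depth 14
  add 2.235.175.0/24 -> H1 at depth 24
  add 0.0.0.0/0 -> H1 at depth 0
  ? 2.235.175.96  path d0:H1→d1:-→d2:-→d3:-→d4:-→d5:-→d6:-→d7:-→d8:H1→d9:-→d10:-→d11:-→d12:-→d13:-→d14:-→d15:-→d16:-→d17:-→d18:-→d19:-→d20:-→d21:-→d22:-→d23:-→d24:H1  best=H1
  ? 74.181.37.0  path d0:H1→d1:-→d2:-→d3:-→d4:-→d5:-→d6:-→d7:-→d8:-→d9:-→d10:-→d11:-→d12:-→d13:-→d14:H0→d15:-→d16:-→d17:-→d18:-→d19:-→d20:-→d21:-→d22:-→d23:-→d24:H1  best=H1
  ? 74.181.37.97  path d0:H1→d1:-→d2:-→d3:-→d4:-→d5:-→d6:-→d7:-→d8:-→d9:-→d10:-→d11:-→d12:-→d13:-→d14:H0→d15:-→d16:-→d17:-→d18:-→d19:-→d20:-→d21:-→d22:-→d23:-→d24:H1  best=H1
  ? 74.181.37.2  path d0:H1→d1:-→d2:-→d3:-→d4:-→d5:-→d6:-→d7:-→d8:-→d9:-→d10:-→d11:-→d12:-→d13:-→d14:H0→d15:-→d16:-→d17:-→d18:-→d19:-→d20:-→d21:-→d22:-→d23:-→d24:H1  best=H1
  ? 2.0.4.174  path d0:H1→d1:-→d2:-→d3:-→d4:-→d5:-→d6:-→d7:-→d8:H1  best=H1
  - 203.228.131.32/28 clear@28
  ? 2.0.1.183  path d0:H1→d1:-→d2:-→d3:-→d4:-→d5:-→d6:-→d7:-→d8:H1  best=H1
  ? 74.181.37.216  path d0:H1→d1:-→d2:-→d3:-→d4:-→d5:-→d6:-→d7:-→d8:-→d9:-→d10:-→d11:-→d12:-→d13:-→d14:H0→d15:-→d16:-→d17:-→d18:-→d19:-→d20:-→d21:-→d22:-→d23:-→d24:H1→d25:-→d26:-→d27:-→d28:H0  best=H0
  add 8.67.0.0/16 -> H0 at depth 16

== LOOKUPS ==
["H0","H1","H1","H1","H1","H1","H1","H1","H1","H1","H0"]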